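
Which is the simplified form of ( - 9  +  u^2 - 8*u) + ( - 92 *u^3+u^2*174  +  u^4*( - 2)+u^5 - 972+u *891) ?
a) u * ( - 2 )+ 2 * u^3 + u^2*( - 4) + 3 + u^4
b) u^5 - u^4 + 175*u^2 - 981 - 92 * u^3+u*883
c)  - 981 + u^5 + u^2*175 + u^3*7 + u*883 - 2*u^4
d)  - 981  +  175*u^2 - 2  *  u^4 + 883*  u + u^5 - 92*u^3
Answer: d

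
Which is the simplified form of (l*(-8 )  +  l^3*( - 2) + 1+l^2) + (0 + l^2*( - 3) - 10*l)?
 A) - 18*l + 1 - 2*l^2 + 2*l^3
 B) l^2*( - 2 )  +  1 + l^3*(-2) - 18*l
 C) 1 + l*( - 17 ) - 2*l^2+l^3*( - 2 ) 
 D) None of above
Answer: B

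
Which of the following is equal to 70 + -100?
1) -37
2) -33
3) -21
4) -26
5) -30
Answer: 5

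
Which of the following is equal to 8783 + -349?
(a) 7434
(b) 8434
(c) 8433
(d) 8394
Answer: b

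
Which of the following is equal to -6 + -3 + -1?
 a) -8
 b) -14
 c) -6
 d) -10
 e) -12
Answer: d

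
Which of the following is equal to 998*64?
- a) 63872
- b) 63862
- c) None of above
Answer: a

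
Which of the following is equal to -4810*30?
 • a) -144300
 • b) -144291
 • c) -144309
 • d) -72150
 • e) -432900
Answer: a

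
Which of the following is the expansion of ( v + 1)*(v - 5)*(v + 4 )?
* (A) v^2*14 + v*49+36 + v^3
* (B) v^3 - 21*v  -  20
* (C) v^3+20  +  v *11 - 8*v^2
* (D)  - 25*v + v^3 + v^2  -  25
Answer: B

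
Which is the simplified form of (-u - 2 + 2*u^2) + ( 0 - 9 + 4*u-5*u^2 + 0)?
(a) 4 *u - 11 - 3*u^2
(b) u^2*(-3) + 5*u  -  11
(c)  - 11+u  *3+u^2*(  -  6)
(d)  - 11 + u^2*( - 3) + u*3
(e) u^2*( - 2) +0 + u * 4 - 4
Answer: d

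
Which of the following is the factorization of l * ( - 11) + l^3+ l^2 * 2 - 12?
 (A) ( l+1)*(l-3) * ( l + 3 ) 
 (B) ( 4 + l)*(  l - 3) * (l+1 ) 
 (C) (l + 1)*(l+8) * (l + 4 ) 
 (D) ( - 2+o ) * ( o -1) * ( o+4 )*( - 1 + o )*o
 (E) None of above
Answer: B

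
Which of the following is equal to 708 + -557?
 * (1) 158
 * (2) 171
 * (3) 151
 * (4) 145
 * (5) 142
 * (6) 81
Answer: 3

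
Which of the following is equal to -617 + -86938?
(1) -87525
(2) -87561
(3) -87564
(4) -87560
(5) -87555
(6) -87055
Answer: 5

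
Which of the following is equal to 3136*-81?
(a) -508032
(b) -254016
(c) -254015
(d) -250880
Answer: b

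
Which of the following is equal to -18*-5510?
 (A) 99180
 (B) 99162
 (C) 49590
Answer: A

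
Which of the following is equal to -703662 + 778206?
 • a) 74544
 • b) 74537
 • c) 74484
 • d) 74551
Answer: a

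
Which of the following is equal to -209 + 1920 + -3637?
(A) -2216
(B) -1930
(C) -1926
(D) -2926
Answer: C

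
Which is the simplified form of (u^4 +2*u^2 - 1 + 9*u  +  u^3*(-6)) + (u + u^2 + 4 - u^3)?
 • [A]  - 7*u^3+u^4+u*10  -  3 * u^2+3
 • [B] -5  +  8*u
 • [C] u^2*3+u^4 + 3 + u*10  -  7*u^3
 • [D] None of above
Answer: C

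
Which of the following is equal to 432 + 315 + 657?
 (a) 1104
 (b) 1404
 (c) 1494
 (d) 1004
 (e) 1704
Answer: b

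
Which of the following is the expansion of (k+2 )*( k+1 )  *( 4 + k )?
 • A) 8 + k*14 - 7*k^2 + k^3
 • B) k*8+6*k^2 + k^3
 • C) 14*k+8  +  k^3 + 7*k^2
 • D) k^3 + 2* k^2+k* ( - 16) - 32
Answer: C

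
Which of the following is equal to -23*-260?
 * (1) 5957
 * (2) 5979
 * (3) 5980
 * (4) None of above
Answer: 3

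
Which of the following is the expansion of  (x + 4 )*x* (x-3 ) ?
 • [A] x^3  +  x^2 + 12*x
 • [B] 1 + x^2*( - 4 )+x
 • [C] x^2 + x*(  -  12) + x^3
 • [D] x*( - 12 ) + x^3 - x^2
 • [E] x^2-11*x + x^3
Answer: C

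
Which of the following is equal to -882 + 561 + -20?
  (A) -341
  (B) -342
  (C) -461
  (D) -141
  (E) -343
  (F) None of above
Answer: A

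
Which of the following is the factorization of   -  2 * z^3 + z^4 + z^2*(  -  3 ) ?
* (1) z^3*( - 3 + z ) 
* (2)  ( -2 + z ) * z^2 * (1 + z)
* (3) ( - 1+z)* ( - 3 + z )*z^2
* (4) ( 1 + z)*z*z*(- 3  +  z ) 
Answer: 4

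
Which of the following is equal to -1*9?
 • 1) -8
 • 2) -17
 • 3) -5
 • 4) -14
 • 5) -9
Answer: 5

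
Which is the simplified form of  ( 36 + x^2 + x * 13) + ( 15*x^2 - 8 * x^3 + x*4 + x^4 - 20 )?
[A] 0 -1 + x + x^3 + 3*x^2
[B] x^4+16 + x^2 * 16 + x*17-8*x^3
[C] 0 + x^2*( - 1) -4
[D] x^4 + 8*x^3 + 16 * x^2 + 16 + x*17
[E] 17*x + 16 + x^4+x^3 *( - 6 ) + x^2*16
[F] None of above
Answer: B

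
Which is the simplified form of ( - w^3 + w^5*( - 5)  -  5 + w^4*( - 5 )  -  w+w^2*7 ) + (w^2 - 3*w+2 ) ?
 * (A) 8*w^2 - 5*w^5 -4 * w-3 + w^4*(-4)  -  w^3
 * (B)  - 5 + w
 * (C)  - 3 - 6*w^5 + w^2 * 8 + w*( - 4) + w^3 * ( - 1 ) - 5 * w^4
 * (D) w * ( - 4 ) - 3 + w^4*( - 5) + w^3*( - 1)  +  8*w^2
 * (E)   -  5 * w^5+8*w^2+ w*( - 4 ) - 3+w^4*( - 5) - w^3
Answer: E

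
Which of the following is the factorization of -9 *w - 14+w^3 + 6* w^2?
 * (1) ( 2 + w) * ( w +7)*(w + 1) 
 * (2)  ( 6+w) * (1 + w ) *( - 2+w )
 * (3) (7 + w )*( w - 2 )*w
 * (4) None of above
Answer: 4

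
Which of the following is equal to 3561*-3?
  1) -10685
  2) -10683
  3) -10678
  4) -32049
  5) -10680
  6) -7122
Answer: 2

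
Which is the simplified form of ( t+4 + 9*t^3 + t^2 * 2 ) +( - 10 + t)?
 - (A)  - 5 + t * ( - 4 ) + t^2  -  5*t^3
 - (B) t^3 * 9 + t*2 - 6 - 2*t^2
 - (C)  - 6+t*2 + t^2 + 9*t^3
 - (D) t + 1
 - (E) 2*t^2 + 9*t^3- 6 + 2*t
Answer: E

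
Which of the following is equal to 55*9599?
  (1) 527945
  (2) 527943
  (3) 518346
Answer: 1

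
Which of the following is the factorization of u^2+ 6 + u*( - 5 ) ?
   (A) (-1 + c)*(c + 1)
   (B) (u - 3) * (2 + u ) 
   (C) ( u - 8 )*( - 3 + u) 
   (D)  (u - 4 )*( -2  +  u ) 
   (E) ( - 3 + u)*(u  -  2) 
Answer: E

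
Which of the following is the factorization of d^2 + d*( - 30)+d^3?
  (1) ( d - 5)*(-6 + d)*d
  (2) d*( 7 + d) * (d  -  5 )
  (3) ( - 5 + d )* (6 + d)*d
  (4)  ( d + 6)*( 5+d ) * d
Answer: 3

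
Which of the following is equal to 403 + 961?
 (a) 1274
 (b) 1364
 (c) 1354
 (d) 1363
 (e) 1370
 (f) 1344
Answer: b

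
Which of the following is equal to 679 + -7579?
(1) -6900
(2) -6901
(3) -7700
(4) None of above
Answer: 1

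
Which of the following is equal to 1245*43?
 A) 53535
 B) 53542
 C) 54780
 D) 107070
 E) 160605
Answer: A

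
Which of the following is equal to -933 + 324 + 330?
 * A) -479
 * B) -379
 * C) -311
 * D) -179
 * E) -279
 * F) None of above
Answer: E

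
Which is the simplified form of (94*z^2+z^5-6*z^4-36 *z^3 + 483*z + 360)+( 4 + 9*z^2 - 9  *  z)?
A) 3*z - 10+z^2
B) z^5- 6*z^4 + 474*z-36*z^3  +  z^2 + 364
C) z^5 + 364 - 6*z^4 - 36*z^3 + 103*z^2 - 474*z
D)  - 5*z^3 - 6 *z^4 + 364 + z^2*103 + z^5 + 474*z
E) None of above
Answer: E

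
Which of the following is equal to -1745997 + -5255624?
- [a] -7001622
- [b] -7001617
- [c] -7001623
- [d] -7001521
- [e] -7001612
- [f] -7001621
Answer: f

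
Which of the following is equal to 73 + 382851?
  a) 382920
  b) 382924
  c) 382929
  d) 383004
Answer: b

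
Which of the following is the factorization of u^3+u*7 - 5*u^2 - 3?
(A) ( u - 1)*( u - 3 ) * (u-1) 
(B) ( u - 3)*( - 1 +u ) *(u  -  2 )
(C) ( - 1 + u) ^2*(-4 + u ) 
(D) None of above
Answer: A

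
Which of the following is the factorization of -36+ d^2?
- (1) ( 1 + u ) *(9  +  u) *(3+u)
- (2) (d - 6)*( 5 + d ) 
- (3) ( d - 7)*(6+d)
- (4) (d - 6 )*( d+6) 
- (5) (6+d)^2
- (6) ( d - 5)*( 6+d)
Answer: 4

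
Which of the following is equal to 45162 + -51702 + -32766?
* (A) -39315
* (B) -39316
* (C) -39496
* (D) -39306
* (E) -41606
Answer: D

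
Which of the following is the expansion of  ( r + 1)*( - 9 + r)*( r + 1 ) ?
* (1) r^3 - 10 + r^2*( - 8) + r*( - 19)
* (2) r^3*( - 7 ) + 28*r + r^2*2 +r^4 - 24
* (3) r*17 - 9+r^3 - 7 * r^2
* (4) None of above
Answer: 4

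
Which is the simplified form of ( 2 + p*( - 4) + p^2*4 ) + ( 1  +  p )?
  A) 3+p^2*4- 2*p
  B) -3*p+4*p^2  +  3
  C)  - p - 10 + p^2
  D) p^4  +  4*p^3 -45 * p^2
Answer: B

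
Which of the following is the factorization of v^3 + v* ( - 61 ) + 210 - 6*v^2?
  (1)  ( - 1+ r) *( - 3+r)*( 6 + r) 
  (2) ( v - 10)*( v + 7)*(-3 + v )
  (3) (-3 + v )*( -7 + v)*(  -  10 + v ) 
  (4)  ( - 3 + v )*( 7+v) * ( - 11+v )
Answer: 2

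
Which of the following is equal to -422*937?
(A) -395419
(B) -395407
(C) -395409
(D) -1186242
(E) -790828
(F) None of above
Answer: F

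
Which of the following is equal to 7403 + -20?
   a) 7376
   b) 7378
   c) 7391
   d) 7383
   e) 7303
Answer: d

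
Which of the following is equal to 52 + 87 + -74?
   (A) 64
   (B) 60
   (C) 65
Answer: C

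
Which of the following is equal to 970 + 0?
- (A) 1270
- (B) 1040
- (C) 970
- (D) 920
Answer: C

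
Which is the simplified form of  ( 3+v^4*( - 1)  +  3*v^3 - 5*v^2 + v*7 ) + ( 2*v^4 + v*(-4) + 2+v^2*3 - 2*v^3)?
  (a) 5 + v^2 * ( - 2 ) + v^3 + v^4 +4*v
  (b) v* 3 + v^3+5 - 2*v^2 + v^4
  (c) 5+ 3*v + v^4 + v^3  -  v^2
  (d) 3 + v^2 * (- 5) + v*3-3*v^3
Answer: b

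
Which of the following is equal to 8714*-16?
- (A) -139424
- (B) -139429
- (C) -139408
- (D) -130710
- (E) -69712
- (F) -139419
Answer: A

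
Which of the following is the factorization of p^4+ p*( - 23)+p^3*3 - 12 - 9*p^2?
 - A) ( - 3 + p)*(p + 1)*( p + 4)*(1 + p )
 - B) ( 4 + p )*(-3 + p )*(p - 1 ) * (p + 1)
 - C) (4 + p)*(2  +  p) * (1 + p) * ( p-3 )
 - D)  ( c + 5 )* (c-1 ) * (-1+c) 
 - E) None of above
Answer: A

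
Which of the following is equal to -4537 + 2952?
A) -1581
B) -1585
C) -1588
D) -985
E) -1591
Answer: B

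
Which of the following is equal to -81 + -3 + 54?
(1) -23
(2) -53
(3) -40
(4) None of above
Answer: 4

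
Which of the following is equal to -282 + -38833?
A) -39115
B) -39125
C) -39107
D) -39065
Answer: A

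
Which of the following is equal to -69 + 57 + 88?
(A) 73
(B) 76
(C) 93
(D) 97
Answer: B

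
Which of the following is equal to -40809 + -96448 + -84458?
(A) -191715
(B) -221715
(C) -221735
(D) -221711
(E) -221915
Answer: B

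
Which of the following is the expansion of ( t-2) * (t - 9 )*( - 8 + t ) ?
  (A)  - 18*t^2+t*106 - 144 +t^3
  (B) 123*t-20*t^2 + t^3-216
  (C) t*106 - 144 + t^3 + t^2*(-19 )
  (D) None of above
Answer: C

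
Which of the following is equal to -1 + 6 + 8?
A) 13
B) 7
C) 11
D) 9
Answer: A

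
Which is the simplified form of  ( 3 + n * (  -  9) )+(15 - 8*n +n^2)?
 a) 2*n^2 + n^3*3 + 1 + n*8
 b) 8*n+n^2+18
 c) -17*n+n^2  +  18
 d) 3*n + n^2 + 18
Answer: c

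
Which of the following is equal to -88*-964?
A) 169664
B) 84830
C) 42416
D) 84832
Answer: D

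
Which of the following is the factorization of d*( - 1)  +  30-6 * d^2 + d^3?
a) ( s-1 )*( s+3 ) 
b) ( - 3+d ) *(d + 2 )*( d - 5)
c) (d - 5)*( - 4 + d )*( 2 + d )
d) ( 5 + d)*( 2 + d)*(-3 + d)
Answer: b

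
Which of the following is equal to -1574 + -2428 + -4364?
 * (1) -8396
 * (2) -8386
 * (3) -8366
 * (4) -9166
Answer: 3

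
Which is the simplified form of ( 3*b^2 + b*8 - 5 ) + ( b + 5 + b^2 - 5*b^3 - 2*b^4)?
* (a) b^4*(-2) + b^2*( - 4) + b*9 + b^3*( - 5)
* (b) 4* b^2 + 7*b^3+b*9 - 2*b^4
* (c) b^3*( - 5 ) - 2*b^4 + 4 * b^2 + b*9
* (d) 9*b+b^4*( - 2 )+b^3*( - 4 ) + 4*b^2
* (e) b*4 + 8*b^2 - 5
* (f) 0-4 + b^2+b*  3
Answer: c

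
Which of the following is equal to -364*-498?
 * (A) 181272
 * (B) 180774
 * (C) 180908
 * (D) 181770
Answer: A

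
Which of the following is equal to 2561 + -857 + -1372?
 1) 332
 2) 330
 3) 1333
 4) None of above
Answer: 1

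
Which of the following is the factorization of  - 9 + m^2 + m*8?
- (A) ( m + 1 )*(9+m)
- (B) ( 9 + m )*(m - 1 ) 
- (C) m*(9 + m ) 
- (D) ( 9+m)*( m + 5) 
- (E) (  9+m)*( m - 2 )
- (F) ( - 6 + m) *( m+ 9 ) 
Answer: B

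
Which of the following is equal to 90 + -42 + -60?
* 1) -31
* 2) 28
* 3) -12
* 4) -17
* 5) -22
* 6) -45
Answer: 3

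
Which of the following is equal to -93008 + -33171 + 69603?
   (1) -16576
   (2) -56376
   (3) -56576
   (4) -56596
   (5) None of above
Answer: 3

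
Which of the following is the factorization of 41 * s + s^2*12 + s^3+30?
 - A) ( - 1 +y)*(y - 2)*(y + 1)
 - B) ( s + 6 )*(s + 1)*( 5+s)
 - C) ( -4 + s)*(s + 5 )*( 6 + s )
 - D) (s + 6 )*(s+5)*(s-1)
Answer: B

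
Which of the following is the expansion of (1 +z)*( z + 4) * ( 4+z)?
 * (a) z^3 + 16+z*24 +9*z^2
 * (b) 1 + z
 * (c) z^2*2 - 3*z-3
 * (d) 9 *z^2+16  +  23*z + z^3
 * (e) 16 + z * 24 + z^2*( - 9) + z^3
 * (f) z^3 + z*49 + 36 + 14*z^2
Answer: a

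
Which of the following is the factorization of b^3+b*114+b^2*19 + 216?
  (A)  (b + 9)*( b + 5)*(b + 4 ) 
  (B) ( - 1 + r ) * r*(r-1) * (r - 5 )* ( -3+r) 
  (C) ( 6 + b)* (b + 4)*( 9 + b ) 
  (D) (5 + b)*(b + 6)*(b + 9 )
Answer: C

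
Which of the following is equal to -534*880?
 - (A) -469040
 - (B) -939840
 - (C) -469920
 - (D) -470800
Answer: C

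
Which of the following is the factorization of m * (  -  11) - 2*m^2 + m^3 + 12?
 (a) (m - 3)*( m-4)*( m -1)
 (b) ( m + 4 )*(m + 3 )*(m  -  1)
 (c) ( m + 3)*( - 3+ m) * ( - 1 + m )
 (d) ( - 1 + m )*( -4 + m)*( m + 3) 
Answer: d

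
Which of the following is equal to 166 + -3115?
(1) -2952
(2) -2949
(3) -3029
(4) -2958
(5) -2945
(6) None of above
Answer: 2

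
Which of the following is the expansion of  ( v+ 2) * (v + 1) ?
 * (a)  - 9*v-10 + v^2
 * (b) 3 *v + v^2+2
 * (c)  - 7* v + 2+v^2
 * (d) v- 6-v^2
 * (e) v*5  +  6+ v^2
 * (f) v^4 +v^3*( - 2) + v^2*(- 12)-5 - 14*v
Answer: b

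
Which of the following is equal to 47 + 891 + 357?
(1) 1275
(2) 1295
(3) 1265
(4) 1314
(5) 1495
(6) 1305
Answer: 2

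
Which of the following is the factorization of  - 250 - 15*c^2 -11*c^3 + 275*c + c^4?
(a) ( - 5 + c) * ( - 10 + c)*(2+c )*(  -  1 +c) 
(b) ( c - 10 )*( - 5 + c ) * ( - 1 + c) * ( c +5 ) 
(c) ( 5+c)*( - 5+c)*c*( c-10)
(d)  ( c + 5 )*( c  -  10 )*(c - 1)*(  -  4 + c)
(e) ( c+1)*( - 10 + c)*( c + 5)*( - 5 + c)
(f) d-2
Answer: b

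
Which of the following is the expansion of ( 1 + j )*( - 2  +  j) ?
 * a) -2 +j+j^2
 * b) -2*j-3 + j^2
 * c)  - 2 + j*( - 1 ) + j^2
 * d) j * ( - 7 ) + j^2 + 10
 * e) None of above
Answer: c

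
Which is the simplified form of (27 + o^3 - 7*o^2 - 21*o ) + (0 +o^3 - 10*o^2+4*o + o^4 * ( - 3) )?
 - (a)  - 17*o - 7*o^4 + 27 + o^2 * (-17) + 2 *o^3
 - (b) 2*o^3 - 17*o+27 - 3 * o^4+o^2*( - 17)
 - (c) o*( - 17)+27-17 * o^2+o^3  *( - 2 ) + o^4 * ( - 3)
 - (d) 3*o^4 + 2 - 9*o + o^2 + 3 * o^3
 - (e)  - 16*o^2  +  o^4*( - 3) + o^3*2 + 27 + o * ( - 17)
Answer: b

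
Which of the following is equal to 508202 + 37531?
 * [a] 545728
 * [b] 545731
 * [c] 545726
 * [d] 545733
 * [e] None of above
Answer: d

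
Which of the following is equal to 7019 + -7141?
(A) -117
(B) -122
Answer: B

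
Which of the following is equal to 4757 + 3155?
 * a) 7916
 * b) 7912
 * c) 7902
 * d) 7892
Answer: b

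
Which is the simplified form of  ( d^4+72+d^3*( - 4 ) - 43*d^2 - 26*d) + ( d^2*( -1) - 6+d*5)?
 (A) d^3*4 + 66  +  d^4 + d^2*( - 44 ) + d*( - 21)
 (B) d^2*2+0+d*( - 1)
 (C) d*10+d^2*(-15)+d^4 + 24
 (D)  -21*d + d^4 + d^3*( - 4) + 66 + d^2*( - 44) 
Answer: D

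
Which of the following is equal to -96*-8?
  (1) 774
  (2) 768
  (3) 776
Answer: 2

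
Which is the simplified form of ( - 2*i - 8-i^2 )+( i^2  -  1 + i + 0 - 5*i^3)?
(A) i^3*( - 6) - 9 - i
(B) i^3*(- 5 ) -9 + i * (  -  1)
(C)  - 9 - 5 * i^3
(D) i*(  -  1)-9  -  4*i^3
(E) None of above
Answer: B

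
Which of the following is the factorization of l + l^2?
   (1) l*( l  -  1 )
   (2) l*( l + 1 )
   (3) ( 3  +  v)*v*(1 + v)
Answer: 2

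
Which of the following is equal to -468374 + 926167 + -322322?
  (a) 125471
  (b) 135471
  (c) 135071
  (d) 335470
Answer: b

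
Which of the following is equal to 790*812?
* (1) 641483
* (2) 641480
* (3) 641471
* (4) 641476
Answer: 2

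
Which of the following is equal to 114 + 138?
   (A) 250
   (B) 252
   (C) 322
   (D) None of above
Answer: B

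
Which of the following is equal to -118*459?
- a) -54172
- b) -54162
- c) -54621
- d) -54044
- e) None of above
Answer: b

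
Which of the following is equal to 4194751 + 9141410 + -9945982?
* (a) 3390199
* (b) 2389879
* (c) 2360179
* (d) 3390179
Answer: d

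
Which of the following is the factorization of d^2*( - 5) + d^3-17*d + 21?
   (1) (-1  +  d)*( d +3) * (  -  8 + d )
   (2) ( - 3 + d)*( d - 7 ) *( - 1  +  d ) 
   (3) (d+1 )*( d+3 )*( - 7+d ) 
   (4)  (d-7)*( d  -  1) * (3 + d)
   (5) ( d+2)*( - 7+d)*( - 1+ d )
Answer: 4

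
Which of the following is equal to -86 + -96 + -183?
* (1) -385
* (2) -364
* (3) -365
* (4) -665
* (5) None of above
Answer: 3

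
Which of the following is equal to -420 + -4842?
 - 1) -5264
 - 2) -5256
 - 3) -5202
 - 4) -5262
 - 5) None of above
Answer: 4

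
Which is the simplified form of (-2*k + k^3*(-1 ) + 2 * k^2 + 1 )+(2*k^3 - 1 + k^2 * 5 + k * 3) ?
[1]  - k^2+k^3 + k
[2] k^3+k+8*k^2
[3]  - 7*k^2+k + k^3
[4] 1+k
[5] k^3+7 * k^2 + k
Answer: 5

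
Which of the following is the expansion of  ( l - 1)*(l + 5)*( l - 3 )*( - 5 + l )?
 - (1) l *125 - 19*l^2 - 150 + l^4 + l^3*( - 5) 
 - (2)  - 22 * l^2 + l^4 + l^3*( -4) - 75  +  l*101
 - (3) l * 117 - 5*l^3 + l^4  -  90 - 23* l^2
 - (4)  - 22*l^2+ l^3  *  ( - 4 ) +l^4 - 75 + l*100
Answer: 4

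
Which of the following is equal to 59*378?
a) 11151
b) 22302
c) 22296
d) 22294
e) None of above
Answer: b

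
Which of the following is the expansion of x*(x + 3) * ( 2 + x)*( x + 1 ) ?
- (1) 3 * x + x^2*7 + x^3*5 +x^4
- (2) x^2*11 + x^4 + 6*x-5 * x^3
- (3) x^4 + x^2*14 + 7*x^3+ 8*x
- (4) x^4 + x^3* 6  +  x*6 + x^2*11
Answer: 4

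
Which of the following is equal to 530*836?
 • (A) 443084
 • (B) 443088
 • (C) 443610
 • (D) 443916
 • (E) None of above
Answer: E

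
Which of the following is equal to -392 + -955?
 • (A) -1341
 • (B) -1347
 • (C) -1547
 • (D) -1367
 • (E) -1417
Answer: B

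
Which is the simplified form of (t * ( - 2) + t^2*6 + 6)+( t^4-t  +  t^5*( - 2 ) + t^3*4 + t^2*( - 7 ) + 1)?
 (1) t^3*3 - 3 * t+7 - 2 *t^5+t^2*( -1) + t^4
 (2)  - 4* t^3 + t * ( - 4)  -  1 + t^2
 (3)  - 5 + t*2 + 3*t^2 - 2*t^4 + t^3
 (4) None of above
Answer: 4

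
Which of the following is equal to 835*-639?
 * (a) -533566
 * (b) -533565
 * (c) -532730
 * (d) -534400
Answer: b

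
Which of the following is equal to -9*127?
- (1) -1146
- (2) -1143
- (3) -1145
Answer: 2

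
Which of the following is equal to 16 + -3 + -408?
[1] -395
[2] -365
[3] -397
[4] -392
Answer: 1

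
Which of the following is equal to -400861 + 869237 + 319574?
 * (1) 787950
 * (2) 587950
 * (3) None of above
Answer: 1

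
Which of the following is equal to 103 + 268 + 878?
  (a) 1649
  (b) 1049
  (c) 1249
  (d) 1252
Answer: c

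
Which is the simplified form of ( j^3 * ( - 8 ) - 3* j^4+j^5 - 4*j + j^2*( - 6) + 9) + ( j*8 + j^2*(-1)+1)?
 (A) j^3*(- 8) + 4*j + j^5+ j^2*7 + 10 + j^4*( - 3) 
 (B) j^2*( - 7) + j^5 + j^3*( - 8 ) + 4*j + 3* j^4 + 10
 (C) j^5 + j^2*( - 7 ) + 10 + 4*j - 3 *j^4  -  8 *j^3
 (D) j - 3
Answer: C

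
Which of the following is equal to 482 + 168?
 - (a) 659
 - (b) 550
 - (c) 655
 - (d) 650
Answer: d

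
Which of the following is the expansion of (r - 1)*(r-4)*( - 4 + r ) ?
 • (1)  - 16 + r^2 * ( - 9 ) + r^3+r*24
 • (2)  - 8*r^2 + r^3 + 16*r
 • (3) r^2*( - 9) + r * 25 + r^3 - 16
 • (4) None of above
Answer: 1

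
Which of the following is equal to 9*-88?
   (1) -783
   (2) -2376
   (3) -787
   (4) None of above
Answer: 4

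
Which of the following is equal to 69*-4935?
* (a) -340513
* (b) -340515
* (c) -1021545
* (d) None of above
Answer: b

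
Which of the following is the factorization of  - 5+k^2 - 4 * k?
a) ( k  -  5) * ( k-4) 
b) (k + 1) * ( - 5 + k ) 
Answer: b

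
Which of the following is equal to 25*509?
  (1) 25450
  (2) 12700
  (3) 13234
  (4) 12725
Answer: 4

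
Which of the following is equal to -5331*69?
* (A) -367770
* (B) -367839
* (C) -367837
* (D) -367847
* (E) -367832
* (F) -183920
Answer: B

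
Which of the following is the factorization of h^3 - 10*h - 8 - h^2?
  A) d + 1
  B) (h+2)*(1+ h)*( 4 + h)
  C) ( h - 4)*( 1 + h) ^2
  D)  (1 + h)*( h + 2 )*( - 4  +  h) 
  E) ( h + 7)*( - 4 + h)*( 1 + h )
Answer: D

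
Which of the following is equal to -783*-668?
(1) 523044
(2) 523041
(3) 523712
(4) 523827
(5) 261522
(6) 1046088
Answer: 1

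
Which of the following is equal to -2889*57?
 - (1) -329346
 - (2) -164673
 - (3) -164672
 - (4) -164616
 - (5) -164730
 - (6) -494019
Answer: 2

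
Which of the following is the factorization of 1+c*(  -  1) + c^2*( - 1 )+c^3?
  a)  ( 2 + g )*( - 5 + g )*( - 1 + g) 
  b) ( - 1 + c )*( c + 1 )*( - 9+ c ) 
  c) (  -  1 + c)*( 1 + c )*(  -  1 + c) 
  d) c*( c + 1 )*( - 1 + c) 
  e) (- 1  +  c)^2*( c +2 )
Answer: c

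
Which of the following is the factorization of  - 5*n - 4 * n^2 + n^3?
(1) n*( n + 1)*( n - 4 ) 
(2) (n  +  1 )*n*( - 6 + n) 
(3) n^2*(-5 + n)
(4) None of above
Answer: 4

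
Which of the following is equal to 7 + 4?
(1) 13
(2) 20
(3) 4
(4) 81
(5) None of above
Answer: 5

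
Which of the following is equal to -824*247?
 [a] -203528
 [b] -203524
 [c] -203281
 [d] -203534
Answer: a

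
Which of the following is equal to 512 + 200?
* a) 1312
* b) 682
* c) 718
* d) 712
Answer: d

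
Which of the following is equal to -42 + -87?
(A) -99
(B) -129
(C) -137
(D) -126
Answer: B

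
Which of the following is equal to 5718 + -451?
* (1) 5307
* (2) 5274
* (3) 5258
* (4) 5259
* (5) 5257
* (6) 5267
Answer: 6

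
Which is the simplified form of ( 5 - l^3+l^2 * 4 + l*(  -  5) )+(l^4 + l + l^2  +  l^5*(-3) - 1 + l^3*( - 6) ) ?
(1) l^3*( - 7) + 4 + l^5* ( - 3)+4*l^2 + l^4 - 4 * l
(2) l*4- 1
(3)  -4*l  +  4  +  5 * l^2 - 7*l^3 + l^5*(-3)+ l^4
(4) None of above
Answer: 3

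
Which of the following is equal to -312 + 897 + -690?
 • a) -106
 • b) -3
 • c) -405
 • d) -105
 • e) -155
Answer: d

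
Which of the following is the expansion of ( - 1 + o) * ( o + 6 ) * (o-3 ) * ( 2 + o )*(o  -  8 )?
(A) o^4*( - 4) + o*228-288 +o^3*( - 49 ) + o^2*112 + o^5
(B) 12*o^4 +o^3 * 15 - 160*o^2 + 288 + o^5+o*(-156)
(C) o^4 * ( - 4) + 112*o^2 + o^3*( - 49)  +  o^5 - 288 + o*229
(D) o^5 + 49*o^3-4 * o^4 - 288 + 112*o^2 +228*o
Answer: A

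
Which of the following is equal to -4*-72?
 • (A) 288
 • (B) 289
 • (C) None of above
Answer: A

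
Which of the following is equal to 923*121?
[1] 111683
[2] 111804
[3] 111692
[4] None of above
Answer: 1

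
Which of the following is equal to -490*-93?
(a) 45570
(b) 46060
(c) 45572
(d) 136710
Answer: a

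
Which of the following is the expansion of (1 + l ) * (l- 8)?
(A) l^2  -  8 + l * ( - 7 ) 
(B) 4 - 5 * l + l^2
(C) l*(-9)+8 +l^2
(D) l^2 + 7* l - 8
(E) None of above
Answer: A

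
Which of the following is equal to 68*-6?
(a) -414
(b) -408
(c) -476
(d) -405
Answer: b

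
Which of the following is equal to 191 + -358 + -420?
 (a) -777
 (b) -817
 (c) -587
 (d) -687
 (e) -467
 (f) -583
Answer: c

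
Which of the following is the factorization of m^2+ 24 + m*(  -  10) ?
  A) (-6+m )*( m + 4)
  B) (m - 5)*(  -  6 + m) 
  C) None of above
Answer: C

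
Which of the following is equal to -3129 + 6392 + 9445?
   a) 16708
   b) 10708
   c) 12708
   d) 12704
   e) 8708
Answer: c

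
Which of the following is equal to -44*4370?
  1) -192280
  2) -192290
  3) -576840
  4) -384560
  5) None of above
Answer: 1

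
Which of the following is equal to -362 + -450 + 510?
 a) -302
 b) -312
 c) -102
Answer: a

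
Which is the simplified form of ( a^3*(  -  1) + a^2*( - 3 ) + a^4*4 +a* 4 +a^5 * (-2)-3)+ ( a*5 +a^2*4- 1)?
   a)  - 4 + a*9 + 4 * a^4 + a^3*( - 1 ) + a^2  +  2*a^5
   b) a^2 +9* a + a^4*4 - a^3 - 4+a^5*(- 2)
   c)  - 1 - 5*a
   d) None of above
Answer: b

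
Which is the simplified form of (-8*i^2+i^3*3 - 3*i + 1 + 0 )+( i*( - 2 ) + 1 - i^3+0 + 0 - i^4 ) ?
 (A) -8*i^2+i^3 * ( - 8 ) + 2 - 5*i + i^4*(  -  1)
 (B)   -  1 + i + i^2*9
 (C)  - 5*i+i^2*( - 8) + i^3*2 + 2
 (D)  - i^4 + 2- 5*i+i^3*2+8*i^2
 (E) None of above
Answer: E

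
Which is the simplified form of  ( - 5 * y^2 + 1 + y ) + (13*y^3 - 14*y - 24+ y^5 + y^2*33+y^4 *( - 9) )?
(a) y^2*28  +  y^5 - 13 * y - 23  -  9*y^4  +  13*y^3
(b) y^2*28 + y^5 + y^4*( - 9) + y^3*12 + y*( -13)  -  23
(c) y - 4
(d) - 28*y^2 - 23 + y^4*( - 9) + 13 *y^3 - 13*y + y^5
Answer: a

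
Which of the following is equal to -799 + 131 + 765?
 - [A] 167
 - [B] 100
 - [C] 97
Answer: C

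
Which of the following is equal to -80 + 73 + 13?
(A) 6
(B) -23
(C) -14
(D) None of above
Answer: A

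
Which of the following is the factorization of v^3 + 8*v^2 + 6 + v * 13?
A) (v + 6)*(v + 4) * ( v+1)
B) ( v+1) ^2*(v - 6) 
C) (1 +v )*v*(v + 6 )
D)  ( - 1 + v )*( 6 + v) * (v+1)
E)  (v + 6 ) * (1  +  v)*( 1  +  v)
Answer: E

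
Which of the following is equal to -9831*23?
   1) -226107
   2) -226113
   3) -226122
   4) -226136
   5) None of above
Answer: 2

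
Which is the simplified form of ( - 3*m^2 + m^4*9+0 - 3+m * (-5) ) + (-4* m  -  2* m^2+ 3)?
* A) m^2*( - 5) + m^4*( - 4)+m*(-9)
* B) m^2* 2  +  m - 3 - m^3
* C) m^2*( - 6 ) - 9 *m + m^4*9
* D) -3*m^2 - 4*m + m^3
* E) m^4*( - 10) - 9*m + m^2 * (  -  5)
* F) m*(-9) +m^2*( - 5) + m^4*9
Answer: F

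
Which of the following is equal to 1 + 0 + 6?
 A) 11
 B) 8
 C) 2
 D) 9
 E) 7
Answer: E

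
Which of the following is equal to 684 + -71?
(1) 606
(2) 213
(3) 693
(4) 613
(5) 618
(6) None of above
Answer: 4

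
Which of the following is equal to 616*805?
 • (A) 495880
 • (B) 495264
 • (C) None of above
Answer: A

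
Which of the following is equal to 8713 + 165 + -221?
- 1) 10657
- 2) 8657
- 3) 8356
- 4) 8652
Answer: 2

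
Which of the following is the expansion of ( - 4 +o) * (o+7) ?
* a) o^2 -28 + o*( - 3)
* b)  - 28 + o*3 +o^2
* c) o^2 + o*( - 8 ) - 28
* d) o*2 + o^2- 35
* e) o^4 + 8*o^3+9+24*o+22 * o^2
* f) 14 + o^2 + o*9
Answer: b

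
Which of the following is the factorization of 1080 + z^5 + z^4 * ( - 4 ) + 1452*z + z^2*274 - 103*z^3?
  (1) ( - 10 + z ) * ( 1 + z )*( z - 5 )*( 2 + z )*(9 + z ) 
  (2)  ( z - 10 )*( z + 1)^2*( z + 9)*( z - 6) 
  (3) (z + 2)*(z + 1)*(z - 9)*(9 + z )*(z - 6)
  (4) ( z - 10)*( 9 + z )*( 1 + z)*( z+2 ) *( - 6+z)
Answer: 4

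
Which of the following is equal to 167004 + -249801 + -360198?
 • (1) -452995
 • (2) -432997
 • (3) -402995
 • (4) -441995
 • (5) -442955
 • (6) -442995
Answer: 6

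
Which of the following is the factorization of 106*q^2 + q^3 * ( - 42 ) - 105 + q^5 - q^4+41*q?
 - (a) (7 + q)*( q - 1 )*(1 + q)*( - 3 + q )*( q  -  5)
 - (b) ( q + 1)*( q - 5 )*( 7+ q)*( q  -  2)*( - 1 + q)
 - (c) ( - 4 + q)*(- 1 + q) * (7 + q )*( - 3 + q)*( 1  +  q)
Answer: a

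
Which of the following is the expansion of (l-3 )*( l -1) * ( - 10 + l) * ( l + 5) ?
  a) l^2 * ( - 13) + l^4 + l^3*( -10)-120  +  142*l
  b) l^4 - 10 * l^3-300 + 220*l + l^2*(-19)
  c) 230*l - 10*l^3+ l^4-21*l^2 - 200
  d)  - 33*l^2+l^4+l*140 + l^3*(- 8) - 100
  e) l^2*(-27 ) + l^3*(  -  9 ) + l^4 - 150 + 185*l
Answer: e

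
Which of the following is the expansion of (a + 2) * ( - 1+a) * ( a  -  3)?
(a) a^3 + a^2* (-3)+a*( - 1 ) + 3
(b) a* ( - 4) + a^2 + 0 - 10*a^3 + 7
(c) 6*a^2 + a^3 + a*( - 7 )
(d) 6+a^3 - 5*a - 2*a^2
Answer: d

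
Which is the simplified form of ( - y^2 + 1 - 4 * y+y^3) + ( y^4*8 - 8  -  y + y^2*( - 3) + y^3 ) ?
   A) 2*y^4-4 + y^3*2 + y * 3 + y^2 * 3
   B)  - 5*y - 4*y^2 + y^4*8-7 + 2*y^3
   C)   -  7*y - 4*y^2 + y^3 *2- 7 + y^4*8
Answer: B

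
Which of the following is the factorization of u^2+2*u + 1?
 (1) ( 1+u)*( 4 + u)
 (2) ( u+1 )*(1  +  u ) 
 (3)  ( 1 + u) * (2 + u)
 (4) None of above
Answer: 2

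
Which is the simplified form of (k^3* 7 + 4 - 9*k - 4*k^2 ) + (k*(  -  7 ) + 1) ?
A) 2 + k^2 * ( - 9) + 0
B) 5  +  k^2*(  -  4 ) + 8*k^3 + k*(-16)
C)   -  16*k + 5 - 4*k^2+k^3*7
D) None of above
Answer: C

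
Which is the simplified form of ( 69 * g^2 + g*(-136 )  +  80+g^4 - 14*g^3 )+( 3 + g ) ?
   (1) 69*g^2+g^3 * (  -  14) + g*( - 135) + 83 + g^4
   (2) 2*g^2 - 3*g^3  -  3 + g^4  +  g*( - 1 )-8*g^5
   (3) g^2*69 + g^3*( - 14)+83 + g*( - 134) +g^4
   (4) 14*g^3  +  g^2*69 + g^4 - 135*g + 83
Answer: 1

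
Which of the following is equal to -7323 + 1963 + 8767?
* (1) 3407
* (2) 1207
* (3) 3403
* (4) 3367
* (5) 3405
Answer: 1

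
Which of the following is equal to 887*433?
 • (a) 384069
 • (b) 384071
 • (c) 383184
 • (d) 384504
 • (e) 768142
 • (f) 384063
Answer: b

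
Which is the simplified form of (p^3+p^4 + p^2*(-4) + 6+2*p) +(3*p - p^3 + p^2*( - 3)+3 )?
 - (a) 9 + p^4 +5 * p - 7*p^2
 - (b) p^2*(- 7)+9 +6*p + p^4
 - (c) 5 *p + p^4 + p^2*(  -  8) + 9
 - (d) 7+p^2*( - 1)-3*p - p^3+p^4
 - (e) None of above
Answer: a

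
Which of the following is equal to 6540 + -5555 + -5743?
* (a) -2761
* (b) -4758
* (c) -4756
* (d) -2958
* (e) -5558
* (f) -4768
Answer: b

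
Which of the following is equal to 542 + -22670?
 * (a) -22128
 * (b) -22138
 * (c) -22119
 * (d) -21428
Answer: a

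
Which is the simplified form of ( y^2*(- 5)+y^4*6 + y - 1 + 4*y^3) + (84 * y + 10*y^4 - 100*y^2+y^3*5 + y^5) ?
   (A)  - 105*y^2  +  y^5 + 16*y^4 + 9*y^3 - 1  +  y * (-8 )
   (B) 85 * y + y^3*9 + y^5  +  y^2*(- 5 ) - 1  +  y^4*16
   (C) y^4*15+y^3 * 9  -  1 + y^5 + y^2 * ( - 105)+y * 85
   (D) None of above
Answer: D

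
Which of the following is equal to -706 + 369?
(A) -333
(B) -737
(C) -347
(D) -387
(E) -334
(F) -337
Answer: F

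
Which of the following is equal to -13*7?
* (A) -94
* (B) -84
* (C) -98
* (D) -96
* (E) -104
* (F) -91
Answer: F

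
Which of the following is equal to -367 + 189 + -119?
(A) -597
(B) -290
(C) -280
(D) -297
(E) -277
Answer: D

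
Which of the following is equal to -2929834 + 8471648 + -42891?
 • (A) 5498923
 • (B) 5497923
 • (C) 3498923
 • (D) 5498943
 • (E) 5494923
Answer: A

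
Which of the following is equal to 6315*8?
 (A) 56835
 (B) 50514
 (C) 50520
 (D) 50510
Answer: C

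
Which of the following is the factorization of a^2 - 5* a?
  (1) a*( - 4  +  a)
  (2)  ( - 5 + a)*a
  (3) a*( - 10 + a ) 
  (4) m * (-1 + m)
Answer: 2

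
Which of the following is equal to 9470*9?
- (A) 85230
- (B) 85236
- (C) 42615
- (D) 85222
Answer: A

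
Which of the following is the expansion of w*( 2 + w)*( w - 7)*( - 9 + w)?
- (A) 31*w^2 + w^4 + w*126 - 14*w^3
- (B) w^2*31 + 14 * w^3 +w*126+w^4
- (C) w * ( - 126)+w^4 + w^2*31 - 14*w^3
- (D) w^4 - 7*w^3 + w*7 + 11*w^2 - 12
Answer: A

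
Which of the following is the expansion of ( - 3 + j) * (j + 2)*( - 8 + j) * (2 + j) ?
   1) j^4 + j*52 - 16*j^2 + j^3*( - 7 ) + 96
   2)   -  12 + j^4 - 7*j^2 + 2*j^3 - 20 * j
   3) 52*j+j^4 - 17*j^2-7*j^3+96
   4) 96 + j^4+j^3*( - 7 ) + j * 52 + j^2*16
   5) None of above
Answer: 1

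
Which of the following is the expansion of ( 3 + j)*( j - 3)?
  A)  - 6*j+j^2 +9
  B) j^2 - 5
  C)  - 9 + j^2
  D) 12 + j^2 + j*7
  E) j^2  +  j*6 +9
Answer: C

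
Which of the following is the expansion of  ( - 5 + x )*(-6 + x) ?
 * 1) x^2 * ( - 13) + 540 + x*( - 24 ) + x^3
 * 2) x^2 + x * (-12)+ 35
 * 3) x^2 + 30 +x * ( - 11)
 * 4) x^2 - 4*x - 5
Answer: 3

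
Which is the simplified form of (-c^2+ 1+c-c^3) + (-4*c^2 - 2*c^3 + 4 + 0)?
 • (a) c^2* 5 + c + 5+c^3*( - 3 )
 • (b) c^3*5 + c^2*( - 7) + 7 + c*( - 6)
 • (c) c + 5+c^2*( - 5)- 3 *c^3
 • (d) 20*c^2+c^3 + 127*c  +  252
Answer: c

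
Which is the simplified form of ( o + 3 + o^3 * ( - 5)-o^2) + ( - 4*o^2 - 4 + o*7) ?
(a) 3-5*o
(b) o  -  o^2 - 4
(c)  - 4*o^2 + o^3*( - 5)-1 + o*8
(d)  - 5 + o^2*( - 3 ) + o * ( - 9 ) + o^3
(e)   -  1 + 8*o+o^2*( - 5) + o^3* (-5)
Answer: e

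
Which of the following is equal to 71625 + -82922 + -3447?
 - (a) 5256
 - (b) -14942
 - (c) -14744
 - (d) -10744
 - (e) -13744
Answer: c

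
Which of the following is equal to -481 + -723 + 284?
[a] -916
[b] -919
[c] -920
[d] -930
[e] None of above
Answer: c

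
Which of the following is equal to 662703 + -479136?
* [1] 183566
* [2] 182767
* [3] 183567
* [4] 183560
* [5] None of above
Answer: 3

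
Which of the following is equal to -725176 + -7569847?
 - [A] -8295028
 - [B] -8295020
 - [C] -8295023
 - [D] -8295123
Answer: C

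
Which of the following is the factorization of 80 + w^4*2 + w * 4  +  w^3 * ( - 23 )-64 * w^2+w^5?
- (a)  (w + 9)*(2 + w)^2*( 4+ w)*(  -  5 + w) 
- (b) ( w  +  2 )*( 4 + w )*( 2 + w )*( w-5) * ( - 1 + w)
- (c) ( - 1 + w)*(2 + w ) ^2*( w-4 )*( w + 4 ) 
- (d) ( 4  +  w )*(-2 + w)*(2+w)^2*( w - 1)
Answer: b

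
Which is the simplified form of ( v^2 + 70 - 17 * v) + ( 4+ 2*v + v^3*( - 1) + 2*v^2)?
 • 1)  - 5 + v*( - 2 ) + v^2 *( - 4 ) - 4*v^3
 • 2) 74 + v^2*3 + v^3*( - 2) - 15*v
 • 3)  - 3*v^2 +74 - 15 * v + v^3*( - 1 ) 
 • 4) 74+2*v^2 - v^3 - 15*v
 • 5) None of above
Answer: 5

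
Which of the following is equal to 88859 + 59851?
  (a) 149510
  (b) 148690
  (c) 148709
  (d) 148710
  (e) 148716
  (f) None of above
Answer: d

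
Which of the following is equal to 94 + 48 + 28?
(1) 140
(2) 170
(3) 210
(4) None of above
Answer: 2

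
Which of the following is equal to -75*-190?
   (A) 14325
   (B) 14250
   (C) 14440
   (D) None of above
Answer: B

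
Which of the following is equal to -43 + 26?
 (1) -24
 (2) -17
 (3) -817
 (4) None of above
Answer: 2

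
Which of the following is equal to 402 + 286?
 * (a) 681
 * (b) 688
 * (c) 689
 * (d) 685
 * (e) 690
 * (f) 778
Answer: b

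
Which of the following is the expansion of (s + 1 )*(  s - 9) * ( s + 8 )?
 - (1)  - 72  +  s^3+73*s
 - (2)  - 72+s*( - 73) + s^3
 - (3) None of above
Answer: 2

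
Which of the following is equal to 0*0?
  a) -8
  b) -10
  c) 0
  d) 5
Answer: c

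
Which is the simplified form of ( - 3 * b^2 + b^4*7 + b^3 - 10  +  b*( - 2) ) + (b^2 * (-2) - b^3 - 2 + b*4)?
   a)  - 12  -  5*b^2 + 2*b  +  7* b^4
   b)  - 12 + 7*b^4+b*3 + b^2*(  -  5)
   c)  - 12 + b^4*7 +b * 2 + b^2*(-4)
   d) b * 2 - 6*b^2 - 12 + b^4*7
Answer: a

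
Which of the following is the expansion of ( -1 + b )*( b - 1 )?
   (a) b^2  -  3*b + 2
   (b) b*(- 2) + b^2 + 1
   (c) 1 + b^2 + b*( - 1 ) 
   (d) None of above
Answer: b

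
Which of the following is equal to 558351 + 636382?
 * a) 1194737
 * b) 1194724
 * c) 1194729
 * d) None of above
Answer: d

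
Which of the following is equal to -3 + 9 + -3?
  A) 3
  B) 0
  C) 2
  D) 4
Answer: A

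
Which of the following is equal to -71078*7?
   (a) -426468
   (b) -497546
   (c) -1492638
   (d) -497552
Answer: b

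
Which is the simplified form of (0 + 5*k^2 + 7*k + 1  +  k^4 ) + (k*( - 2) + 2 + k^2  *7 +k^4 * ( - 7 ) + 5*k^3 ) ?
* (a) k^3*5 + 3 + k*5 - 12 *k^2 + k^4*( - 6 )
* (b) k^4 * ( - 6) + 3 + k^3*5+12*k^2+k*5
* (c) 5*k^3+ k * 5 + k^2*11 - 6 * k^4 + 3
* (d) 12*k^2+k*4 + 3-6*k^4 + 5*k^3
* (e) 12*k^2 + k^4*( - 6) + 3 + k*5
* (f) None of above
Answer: b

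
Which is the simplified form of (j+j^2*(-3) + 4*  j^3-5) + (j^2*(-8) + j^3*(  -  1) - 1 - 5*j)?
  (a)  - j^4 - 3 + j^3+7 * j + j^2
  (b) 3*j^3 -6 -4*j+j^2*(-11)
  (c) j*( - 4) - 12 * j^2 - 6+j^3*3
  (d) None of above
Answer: b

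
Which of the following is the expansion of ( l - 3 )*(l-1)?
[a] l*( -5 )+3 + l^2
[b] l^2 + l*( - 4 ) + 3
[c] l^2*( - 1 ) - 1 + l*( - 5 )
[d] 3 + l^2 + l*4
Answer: b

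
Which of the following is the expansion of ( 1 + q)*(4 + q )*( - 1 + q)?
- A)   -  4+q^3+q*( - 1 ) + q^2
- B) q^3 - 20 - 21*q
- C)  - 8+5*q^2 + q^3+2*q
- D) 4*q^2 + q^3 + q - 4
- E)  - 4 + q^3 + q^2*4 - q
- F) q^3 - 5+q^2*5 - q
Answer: E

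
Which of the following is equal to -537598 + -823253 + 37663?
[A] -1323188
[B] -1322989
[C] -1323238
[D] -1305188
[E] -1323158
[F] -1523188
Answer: A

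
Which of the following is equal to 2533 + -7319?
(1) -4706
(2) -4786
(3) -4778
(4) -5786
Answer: 2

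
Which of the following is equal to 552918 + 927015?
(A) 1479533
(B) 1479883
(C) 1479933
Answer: C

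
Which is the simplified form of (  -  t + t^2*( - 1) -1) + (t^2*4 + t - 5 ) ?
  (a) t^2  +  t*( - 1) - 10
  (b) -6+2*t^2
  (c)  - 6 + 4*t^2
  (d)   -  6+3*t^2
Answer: d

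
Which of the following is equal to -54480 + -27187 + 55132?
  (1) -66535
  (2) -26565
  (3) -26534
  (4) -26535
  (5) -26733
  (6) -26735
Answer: 4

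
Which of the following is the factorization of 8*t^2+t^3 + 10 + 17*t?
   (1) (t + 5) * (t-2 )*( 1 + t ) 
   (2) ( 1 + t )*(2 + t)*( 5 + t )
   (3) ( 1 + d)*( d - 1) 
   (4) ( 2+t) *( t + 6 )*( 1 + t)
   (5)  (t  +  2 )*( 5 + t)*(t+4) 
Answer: 2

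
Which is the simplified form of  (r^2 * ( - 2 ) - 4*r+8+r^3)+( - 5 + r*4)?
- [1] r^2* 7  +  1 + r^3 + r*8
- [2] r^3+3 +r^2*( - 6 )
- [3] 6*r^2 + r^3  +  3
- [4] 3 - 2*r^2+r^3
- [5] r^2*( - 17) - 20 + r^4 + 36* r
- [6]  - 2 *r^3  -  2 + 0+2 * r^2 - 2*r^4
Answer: 4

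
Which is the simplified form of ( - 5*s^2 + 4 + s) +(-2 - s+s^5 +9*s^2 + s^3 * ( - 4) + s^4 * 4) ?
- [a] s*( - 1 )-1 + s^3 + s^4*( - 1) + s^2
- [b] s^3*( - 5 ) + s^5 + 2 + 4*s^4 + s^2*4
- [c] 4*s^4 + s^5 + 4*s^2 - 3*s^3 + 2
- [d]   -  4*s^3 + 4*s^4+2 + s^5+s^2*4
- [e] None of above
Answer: d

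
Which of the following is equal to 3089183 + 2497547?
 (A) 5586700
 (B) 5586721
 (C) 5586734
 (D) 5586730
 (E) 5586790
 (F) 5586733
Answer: D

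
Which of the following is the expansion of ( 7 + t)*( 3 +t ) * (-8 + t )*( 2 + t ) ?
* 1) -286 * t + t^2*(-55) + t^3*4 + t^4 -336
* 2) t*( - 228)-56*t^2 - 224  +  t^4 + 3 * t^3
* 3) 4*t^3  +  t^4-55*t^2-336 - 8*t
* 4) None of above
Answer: 1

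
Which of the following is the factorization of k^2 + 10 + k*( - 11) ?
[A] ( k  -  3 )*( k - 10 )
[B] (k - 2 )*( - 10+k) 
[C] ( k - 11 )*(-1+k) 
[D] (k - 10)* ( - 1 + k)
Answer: D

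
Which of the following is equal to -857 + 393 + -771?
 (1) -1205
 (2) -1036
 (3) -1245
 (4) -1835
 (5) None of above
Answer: 5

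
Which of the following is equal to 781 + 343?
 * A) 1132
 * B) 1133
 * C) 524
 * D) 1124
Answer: D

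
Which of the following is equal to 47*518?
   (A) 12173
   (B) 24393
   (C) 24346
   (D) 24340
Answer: C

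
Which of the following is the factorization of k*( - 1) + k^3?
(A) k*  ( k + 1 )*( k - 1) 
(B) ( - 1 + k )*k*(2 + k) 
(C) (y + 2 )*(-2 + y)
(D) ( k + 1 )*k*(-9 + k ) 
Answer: A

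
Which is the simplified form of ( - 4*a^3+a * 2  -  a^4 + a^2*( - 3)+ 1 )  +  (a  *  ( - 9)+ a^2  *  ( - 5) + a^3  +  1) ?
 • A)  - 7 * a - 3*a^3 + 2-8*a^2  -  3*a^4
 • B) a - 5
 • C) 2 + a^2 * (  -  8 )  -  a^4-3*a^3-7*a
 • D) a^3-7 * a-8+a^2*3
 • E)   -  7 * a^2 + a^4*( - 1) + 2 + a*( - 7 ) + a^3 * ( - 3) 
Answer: C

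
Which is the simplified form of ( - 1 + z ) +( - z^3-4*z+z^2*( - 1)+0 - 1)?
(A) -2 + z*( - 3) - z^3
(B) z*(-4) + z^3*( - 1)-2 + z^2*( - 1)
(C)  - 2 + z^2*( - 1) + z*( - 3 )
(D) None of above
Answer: D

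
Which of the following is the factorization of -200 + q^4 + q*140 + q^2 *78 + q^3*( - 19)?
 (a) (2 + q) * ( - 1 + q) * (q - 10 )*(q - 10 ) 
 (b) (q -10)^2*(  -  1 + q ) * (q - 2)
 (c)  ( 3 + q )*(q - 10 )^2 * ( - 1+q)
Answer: a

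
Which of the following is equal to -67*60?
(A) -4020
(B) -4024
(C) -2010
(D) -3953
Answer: A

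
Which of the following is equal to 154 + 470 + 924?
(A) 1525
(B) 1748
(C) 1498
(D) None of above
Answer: D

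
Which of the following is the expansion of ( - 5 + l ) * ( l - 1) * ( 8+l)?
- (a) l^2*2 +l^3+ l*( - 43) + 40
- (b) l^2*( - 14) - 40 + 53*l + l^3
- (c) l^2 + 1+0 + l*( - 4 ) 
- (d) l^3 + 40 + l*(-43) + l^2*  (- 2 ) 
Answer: a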